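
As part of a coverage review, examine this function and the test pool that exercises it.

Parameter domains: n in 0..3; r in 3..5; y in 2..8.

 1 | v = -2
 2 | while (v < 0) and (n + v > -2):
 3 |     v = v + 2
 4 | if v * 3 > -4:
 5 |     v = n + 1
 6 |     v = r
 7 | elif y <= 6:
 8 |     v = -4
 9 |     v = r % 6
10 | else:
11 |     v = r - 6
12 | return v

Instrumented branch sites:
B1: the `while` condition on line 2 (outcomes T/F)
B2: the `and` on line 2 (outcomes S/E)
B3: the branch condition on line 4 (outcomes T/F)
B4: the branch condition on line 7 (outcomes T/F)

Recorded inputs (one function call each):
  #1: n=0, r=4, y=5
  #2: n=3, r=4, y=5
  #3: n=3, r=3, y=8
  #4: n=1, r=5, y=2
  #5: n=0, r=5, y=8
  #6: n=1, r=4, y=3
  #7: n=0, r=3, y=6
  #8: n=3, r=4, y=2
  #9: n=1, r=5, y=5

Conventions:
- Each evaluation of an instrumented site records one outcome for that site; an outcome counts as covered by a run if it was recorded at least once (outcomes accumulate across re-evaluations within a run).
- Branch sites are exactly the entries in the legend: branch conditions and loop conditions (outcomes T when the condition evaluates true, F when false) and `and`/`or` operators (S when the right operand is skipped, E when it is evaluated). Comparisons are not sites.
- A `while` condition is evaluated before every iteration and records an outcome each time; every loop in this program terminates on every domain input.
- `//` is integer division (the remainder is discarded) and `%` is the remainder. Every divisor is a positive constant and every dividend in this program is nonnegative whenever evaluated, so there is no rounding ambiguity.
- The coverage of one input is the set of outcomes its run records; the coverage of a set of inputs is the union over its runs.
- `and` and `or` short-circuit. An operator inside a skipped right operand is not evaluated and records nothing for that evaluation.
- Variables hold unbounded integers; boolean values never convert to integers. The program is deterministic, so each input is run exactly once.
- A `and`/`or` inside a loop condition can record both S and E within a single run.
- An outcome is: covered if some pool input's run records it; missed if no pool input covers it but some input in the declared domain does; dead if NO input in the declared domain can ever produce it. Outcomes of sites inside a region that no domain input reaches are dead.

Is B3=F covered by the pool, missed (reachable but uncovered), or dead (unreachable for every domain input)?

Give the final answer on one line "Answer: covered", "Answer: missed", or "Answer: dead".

B3=F is recorded by pool input(s) 1, 5, 7 -> covered

Answer: covered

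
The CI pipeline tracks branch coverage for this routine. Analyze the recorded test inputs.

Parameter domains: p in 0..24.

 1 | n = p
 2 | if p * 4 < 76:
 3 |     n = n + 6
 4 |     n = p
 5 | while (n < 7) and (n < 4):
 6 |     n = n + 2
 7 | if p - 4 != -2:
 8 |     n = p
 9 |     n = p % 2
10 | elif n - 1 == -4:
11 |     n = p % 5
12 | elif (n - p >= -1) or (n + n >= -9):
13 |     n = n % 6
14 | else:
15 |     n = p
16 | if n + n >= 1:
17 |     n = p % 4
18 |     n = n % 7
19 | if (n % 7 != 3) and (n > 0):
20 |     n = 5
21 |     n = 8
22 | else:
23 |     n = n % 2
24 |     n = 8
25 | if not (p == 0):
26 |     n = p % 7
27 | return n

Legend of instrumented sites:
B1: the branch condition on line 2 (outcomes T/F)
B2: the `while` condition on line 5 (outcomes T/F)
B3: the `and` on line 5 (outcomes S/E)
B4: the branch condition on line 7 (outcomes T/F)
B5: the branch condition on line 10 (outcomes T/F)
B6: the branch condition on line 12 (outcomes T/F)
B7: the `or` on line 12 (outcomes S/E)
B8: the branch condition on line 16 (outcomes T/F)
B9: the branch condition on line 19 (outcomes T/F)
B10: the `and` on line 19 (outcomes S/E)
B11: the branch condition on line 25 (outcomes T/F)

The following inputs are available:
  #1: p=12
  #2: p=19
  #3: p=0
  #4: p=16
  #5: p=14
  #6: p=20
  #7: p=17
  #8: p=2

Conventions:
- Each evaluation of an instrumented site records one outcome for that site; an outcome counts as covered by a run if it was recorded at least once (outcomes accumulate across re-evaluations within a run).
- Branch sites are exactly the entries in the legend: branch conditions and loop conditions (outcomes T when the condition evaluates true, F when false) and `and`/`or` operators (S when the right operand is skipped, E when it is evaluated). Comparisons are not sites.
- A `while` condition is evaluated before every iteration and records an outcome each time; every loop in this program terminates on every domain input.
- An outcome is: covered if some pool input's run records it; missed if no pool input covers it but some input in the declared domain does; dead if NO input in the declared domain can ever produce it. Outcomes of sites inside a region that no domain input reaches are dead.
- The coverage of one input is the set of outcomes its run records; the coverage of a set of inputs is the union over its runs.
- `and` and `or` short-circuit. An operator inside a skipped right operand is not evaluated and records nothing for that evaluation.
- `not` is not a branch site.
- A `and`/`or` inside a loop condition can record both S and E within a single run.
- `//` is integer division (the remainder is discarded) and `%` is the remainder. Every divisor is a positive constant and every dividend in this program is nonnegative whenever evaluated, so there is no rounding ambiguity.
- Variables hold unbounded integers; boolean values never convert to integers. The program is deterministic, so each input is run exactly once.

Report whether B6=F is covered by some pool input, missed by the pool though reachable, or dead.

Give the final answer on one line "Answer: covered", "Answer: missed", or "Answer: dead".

no pool input records B6=F
checking all 25 inputs in the declared domain: B6=F is never recorded -> dead

Answer: dead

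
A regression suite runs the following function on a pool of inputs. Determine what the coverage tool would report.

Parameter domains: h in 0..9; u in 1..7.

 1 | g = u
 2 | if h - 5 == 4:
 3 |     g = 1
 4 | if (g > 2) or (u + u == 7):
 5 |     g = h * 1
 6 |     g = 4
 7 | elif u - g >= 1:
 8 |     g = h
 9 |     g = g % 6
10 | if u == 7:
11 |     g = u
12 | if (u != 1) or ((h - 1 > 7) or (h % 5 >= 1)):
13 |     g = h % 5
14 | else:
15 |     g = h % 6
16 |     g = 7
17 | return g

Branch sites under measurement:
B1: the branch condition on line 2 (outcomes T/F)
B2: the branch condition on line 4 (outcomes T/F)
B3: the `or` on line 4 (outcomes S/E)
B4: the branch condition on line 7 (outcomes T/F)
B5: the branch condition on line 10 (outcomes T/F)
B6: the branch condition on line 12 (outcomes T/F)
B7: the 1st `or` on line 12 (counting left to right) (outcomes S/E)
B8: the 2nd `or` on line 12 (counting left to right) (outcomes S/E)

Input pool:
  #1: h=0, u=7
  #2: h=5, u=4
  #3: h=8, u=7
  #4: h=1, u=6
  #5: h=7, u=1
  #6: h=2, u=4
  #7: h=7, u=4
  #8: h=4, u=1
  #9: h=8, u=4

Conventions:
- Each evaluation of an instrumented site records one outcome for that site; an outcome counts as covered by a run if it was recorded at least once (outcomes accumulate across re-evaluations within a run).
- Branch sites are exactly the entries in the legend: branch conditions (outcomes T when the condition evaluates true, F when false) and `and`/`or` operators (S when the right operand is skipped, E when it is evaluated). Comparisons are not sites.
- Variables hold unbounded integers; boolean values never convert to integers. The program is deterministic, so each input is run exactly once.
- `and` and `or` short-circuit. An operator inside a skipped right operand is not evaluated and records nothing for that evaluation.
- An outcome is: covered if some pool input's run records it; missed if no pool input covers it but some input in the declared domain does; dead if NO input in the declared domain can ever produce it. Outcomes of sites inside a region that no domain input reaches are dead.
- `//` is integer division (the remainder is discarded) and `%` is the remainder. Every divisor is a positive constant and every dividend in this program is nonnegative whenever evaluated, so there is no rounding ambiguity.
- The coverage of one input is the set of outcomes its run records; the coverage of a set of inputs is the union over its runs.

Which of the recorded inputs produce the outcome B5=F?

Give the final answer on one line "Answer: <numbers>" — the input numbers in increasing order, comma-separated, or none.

input #1 (h=0, u=7): never hits B5=F
input #2 (h=5, u=4): hits B5=F
input #3 (h=8, u=7): never hits B5=F
input #4 (h=1, u=6): hits B5=F
input #5 (h=7, u=1): hits B5=F
input #6 (h=2, u=4): hits B5=F
input #7 (h=7, u=4): hits B5=F
input #8 (h=4, u=1): hits B5=F
input #9 (h=8, u=4): hits B5=F

Answer: 2, 4, 5, 6, 7, 8, 9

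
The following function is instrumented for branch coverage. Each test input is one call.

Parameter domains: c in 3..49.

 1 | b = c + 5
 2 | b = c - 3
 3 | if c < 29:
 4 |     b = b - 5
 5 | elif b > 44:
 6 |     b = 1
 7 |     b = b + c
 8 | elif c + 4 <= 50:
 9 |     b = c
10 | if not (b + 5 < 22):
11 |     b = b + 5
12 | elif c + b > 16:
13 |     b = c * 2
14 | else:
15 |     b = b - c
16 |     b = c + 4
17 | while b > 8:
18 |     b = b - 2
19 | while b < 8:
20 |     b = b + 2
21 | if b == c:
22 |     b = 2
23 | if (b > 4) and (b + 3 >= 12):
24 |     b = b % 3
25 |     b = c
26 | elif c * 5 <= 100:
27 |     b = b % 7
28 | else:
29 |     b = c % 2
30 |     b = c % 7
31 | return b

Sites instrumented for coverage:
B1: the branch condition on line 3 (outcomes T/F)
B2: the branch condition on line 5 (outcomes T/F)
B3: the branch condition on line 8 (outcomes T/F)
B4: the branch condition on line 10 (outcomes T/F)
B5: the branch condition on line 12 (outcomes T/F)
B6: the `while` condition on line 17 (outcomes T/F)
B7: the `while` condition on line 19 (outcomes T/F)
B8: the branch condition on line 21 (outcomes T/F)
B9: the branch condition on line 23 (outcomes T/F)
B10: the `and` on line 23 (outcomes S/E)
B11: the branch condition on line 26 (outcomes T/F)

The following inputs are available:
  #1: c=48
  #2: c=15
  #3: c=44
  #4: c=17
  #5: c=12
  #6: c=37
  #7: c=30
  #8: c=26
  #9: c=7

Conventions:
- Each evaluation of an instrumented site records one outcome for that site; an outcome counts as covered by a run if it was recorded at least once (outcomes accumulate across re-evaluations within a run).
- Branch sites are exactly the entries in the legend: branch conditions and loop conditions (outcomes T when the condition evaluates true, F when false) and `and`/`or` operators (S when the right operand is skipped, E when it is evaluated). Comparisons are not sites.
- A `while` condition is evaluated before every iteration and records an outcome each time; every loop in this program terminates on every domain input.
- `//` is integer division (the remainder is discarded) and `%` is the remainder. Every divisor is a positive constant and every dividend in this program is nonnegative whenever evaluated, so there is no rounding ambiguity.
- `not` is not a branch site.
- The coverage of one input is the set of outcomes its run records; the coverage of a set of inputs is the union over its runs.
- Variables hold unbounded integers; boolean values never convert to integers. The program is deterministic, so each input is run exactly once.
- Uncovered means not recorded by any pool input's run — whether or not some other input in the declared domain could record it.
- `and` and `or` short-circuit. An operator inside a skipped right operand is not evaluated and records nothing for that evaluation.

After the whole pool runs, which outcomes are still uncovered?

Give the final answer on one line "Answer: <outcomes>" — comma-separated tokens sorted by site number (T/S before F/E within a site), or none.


run #1 (c=48) runs B1->F, B2->T, B4->T, B6->T, B6->T, B6->T, B6->T, B6->T, B6->T, B6->T, B6->T, B6->T, B6->T, B6->T, ...; records B1=F, B2=T, B4=T, B6=T, B6=F, B7=F, B8=F, B9=F, B10=E, B11=F
run #2 (c=15) runs B1->T, B4->F, B5->T, B6->T, B6->T, B6->T, B6->T, B6->T, B6->T, B6->T, B6->T, B6->T, B6->T, B6->T, ...; records B1=T, B4=F, B5=T, B6=T, B6=F, B7=F, B8=F, B9=F, B10=E, B11=T
run #3 (c=44) runs B1->F, B2->F, B3->T, B4->T, B6->T, B6->T, B6->T, B6->T, B6->T, B6->T, B6->T, B6->T, B6->T, B6->T, ...; records B1=F, B2=F, B3=T, B4=T, B6=T, B6=F, B7=T, B7=F, B8=F, B9=T, B10=E
run #4 (c=17) runs B1->T, B4->F, B5->T, B6->T, B6->T, B6->T, B6->T, B6->T, B6->T, B6->T, B6->T, B6->T, B6->T, B6->T, ...; records B1=T, B4=F, B5=T, B6=T, B6=F, B7=F, B8=F, B9=F, B10=E, B11=T
run #5 (c=12) runs B1->T, B4->F, B5->F, B6->T, B6->T, B6->T, B6->T, B6->F, B7->F, B8->F, B10->E, B9->F, B11->T; records B1=T, B4=F, B5=F, B6=T, B6=F, B7=F, B8=F, B9=F, B10=E, B11=T
run #6 (c=37) runs B1->F, B2->F, B3->T, B4->T, B6->T, B6->T, B6->T, B6->T, B6->T, B6->T, B6->T, B6->T, B6->T, B6->T, ...; records B1=F, B2=F, B3=T, B4=T, B6=T, B6=F, B7=F, B8=F, B9=F, B10=E, B11=F
run #7 (c=30) runs B1->F, B2->F, B3->T, B4->T, B6->T, B6->T, B6->T, B6->T, B6->T, B6->T, B6->T, B6->T, B6->T, B6->T, ...; records B1=F, B2=F, B3=T, B4=T, B6=T, B6=F, B7=T, B7=F, B8=F, B9=T, B10=E
run #8 (c=26) runs B1->T, B4->T, B6->T, B6->T, B6->T, B6->T, B6->T, B6->T, B6->T, B6->T, B6->F, B7->T, B7->F, B8->F, ...; records B1=T, B4=T, B6=T, B6=F, B7=T, B7=F, B8=F, B9=T, B10=E
run #9 (c=7) runs B1->T, B4->F, B5->F, B6->T, B6->T, B6->F, B7->T, B7->F, B8->F, B10->E, B9->T; records B1=T, B4=F, B5=F, B6=T, B6=F, B7=T, B7=F, B8=F, B9=T, B10=E
union over the pool: B1=T, B1=F, B2=T, B2=F, B3=T, B4=T, B4=F, B5=T, B5=F, B6=T, B6=F, B7=T, B7=F, B8=F, B9=T, B9=F, B10=E, B11=T, B11=F
uncovered (3 of 22): B3=F, B8=T, B10=S
Answer: B3=F, B8=T, B10=S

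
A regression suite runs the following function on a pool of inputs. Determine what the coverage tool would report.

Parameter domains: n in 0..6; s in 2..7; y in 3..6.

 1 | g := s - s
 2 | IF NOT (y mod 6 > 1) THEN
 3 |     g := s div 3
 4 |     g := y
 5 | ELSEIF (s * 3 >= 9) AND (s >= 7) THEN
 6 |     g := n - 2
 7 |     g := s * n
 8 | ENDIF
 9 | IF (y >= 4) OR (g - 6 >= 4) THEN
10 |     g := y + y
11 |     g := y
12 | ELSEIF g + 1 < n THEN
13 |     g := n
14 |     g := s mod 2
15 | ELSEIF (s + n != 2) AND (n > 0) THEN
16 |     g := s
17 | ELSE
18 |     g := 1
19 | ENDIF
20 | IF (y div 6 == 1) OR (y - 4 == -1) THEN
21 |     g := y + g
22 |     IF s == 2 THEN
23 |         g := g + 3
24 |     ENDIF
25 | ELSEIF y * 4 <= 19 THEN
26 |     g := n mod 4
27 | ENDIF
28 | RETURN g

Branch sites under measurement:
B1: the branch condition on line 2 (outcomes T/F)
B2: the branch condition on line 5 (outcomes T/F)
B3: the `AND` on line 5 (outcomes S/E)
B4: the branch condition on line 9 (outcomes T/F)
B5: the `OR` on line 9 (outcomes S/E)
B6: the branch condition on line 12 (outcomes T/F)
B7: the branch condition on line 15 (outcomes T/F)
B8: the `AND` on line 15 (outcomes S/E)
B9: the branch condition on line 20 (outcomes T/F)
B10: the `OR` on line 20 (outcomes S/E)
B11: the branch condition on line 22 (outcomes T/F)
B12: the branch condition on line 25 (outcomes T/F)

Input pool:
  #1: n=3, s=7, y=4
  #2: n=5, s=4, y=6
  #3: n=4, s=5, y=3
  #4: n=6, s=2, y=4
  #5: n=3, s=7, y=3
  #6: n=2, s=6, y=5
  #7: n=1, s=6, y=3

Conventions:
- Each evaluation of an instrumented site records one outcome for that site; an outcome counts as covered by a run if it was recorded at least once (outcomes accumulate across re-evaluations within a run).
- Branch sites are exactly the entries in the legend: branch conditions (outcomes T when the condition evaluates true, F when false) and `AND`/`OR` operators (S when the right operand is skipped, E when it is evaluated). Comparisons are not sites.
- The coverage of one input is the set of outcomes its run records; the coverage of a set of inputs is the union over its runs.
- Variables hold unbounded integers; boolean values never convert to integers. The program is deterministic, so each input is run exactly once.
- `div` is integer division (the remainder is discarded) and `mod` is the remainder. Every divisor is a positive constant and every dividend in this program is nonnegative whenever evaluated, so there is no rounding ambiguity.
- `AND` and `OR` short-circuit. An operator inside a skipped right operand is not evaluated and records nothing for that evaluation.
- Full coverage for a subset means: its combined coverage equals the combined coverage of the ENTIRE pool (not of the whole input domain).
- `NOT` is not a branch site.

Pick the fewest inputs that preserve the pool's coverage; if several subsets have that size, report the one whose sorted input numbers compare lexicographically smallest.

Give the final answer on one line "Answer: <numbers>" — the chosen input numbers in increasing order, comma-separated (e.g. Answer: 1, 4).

test 1 (n=3, s=7, y=4) hits B1=F, B2=T, B3=E, B4=T, B5=S, B9=F, B10=E, B12=T
test 2 (n=5, s=4, y=6) hits B1=T, B4=T, B5=S, B9=T, B10=S, B11=F
test 3 (n=4, s=5, y=3) hits B1=F, B2=F, B3=E, B4=F, B5=E, B6=T, B9=T, B10=E, B11=F
test 4 (n=6, s=2, y=4) hits B1=F, B2=F, B3=S, B4=T, B5=S, B9=F, B10=E, B12=T
test 5 (n=3, s=7, y=3) hits B1=F, B2=T, B3=E, B4=T, B5=E, B9=T, B10=E, B11=F
test 6 (n=2, s=6, y=5) hits B1=F, B2=F, B3=E, B4=T, B5=S, B9=F, B10=E, B12=F
test 7 (n=1, s=6, y=3) hits B1=F, B2=F, B3=E, B4=F, B5=E, B6=F, B7=T, B8=E, B9=T, B10=E, B11=F
pool-wide coverage (21 outcomes): B1=T, B1=F, B2=T, B2=F, B3=S, B3=E, B4=T, B4=F, B5=S, B5=E, B6=T, B6=F, B7=T, B8=E, B9=T, B9=F, B10=S, B10=E, B11=F, B12=T, B12=F
every size-1 subset falls short of the 21 outcomes (best: 11/21)
every size-2 subset falls short of the 21 outcomes (best: 16/21)
every size-3 subset falls short of the 21 outcomes (best: 18/21)
every size-4 subset falls short of the 21 outcomes (best: 19/21)
every size-5 subset falls short of the 21 outcomes (best: 20/21)
size 6: inputs {1, 2, 3, 4, 6, 7} cover all 21 outcomes, and no lexicographically smaller subset of this size does

Answer: 1, 2, 3, 4, 6, 7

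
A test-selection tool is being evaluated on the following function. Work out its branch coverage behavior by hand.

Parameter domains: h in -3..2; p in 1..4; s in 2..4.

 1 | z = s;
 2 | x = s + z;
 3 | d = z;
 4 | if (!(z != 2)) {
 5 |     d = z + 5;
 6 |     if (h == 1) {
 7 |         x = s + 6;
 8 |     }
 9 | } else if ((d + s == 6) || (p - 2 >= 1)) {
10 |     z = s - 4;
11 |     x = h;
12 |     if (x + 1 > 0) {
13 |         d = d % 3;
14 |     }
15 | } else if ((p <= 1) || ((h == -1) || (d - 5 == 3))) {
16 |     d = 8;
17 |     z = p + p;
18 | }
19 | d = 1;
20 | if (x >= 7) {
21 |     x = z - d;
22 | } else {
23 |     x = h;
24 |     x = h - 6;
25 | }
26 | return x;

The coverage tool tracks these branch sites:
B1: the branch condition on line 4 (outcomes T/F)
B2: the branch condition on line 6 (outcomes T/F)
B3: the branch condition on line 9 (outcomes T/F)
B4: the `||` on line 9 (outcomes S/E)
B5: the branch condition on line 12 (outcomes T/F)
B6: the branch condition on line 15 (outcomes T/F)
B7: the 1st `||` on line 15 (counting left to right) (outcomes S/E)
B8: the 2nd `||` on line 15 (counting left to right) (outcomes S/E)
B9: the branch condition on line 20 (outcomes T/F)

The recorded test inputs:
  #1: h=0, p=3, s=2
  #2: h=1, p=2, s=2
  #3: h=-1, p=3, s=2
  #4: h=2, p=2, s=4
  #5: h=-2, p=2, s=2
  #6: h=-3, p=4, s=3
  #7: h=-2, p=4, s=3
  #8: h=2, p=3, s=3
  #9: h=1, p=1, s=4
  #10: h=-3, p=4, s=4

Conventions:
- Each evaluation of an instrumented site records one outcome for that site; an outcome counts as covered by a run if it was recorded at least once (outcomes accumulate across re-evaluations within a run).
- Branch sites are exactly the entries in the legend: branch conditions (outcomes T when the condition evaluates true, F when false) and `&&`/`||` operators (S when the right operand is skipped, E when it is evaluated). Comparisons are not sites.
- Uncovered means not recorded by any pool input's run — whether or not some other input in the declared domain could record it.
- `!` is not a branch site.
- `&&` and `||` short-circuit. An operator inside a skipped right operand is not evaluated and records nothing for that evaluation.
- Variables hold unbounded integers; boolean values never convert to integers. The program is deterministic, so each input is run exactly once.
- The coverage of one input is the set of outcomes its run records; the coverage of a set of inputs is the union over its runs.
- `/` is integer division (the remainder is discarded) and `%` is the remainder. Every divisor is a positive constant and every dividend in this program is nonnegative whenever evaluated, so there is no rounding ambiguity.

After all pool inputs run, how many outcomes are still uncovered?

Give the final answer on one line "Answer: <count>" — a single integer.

input #1 (h=0, p=3, s=2): events B1->T, B2->F, B9->F; covers B1=T, B2=F, B9=F
input #2 (h=1, p=2, s=2): events B1->T, B2->T, B9->T; covers B1=T, B2=T, B9=T
input #3 (h=-1, p=3, s=2): events B1->T, B2->F, B9->F; covers B1=T, B2=F, B9=F
input #4 (h=2, p=2, s=4): events B1->F, B4->E, B3->F, B7->E, B8->E, B6->F, B9->T; covers B1=F, B3=F, B4=E, B6=F, B7=E, B8=E, B9=T
input #5 (h=-2, p=2, s=2): events B1->T, B2->F, B9->F; covers B1=T, B2=F, B9=F
input #6 (h=-3, p=4, s=3): events B1->F, B4->S, B3->T, B5->F, B9->F; covers B1=F, B3=T, B4=S, B5=F, B9=F
input #7 (h=-2, p=4, s=3): events B1->F, B4->S, B3->T, B5->F, B9->F; covers B1=F, B3=T, B4=S, B5=F, B9=F
input #8 (h=2, p=3, s=3): events B1->F, B4->S, B3->T, B5->T, B9->F; covers B1=F, B3=T, B4=S, B5=T, B9=F
input #9 (h=1, p=1, s=4): events B1->F, B4->E, B3->F, B7->S, B6->T, B9->T; covers B1=F, B3=F, B4=E, B6=T, B7=S, B9=T
input #10 (h=-3, p=4, s=4): events B1->F, B4->E, B3->T, B5->F, B9->F; covers B1=F, B3=T, B4=E, B5=F, B9=F
union over the pool: B1=T, B1=F, B2=T, B2=F, B3=T, B3=F, B4=S, B4=E, B5=T, B5=F, B6=T, B6=F, B7=S, B7=E, B8=E, B9=T, B9=F
uncovered (1 of 18): B8=S

Answer: 1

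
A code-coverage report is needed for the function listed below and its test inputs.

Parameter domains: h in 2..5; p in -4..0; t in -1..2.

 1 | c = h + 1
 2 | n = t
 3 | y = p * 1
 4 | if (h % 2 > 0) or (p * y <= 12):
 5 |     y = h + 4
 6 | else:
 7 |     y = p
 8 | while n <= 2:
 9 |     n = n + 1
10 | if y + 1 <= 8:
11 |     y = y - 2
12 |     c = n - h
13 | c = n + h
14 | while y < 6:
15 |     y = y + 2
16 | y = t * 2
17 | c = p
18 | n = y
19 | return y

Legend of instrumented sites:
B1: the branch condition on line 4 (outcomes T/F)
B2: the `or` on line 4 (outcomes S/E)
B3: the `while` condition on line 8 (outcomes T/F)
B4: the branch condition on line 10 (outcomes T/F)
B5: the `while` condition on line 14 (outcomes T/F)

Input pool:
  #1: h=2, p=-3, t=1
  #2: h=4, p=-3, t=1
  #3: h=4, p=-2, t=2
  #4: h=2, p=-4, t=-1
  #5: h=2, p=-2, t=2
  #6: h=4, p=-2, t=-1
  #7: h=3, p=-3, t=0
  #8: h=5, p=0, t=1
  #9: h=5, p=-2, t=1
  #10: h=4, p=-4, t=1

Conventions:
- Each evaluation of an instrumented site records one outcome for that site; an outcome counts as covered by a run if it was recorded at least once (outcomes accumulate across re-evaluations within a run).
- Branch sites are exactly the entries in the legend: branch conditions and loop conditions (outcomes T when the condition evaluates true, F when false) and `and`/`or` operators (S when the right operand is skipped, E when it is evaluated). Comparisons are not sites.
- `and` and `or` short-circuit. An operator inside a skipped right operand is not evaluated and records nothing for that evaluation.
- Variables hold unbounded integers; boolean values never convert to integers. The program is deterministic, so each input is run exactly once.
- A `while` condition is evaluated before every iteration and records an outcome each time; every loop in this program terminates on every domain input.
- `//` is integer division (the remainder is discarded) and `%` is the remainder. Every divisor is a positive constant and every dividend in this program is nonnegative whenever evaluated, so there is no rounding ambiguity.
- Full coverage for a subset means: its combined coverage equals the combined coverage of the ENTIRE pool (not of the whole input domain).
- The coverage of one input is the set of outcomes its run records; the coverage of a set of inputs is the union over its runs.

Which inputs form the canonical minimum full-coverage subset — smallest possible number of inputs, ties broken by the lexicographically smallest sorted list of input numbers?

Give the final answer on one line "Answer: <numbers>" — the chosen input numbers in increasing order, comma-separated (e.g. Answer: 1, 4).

input #1, h=2, p=-3, t=1: events B2->E, B1->T, B3->T, B3->T, B3->F, B4->T, B5->T, B5->F; outcomes B1=T, B2=E, B3=T, B3=F, B4=T, B5=T, B5=F
input #2, h=4, p=-3, t=1: events B2->E, B1->T, B3->T, B3->T, B3->F, B4->F, B5->F; outcomes B1=T, B2=E, B3=T, B3=F, B4=F, B5=F
input #3, h=4, p=-2, t=2: events B2->E, B1->T, B3->T, B3->F, B4->F, B5->F; outcomes B1=T, B2=E, B3=T, B3=F, B4=F, B5=F
input #4, h=2, p=-4, t=-1: events B2->E, B1->F, B3->T, B3->T, B3->T, B3->T, B3->F, B4->T, B5->T, B5->T, B5->T, B5->T, B5->T, B5->T, ...; outcomes B1=F, B2=E, B3=T, B3=F, B4=T, B5=T, B5=F
input #5, h=2, p=-2, t=2: events B2->E, B1->T, B3->T, B3->F, B4->T, B5->T, B5->F; outcomes B1=T, B2=E, B3=T, B3=F, B4=T, B5=T, B5=F
input #6, h=4, p=-2, t=-1: events B2->E, B1->T, B3->T, B3->T, B3->T, B3->T, B3->F, B4->F, B5->F; outcomes B1=T, B2=E, B3=T, B3=F, B4=F, B5=F
input #7, h=3, p=-3, t=0: events B2->S, B1->T, B3->T, B3->T, B3->T, B3->F, B4->T, B5->T, B5->F; outcomes B1=T, B2=S, B3=T, B3=F, B4=T, B5=T, B5=F
input #8, h=5, p=0, t=1: events B2->S, B1->T, B3->T, B3->T, B3->F, B4->F, B5->F; outcomes B1=T, B2=S, B3=T, B3=F, B4=F, B5=F
input #9, h=5, p=-2, t=1: events B2->S, B1->T, B3->T, B3->T, B3->F, B4->F, B5->F; outcomes B1=T, B2=S, B3=T, B3=F, B4=F, B5=F
input #10, h=4, p=-4, t=1: events B2->E, B1->F, B3->T, B3->T, B3->F, B4->T, B5->T, B5->T, B5->T, B5->T, B5->T, B5->T, B5->F; outcomes B1=F, B2=E, B3=T, B3=F, B4=T, B5=T, B5=F
pool-wide coverage (10 outcomes): B1=T, B1=F, B2=S, B2=E, B3=T, B3=F, B4=T, B4=F, B5=T, B5=F
size 1 is not enough: best union over all size-1 subsets is 7/10
inputs {4, 8} (size 2) cover everything; no size-2 subset with a lexicographically smaller index list covers all 10

Answer: 4, 8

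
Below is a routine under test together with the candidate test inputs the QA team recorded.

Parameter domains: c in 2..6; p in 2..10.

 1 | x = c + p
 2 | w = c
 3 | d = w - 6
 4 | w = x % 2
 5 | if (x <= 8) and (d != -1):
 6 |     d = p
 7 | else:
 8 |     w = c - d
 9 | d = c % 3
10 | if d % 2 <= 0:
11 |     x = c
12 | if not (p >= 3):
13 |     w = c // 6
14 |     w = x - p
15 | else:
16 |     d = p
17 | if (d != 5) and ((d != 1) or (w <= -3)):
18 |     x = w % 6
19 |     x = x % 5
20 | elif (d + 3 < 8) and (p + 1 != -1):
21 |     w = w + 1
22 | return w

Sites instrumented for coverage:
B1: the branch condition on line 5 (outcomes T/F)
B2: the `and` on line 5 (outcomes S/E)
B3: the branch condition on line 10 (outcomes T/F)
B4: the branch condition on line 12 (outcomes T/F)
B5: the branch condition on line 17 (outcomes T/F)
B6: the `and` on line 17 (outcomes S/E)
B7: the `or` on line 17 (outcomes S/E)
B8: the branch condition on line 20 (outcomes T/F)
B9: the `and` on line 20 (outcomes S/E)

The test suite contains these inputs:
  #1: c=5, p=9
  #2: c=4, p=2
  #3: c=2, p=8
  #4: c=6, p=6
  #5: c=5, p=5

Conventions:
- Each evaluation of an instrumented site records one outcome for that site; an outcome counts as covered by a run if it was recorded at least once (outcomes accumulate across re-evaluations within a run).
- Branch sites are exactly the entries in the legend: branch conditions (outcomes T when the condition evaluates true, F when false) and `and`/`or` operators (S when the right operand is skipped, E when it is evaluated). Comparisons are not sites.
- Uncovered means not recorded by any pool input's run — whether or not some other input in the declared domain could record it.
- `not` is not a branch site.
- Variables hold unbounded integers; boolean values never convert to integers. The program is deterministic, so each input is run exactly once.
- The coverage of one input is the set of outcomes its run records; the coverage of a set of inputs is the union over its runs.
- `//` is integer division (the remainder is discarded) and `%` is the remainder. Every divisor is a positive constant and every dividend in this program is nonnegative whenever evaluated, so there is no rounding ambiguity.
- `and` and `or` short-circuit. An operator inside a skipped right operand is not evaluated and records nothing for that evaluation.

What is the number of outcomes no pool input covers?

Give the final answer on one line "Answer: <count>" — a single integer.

input #1 (c=5, p=9): events B2->S, B1->F, B3->T, B4->F, B6->E, B7->S, B5->T; covers B1=F, B2=S, B3=T, B4=F, B5=T, B6=E, B7=S
input #2 (c=4, p=2): events B2->E, B1->T, B3->F, B4->T, B6->E, B7->E, B5->F, B9->E, B8->T; covers B1=T, B2=E, B3=F, B4=T, B5=F, B6=E, B7=E, B8=T, B9=E
input #3 (c=2, p=8): events B2->S, B1->F, B3->T, B4->F, B6->E, B7->S, B5->T; covers B1=F, B2=S, B3=T, B4=F, B5=T, B6=E, B7=S
input #4 (c=6, p=6): events B2->S, B1->F, B3->T, B4->F, B6->E, B7->S, B5->T; covers B1=F, B2=S, B3=T, B4=F, B5=T, B6=E, B7=S
input #5 (c=5, p=5): events B2->S, B1->F, B3->T, B4->F, B6->S, B5->F, B9->S, B8->F; covers B1=F, B2=S, B3=T, B4=F, B5=F, B6=S, B8=F, B9=S
union over the pool: B1=T, B1=F, B2=S, B2=E, B3=T, B3=F, B4=T, B4=F, B5=T, B5=F, B6=S, B6=E, B7=S, B7=E, B8=T, B8=F, B9=S, B9=E
uncovered (0 of 18): none

Answer: 0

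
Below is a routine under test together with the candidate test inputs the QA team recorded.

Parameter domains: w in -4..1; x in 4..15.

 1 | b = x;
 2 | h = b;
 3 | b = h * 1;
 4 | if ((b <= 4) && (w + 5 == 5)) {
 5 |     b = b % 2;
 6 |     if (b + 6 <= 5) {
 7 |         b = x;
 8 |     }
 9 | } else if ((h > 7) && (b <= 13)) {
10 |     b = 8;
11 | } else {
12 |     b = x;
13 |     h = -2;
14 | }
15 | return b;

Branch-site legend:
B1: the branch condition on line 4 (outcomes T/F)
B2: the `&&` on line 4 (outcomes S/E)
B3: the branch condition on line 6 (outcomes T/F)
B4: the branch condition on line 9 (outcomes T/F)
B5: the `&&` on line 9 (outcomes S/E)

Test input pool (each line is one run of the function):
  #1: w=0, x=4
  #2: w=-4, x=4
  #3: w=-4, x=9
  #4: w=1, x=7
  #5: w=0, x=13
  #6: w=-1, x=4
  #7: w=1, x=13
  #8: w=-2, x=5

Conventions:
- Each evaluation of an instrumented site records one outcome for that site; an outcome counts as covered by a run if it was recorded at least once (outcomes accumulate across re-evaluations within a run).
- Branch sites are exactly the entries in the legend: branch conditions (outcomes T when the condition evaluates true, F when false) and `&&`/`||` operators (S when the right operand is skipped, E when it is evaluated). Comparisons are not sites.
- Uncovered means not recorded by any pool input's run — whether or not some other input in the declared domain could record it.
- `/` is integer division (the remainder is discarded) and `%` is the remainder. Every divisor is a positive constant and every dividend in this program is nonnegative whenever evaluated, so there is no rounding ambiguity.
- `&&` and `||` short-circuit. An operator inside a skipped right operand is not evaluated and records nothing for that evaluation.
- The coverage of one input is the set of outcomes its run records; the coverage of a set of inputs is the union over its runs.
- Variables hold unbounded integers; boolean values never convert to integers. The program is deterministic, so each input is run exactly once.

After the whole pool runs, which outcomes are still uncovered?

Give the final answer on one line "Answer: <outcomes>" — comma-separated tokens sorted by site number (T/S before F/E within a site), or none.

run #1 (w=0, x=4) runs B2->E, B1->T, B3->F; records B1=T, B2=E, B3=F
run #2 (w=-4, x=4) runs B2->E, B1->F, B5->S, B4->F; records B1=F, B2=E, B4=F, B5=S
run #3 (w=-4, x=9) runs B2->S, B1->F, B5->E, B4->T; records B1=F, B2=S, B4=T, B5=E
run #4 (w=1, x=7) runs B2->S, B1->F, B5->S, B4->F; records B1=F, B2=S, B4=F, B5=S
run #5 (w=0, x=13) runs B2->S, B1->F, B5->E, B4->T; records B1=F, B2=S, B4=T, B5=E
run #6 (w=-1, x=4) runs B2->E, B1->F, B5->S, B4->F; records B1=F, B2=E, B4=F, B5=S
run #7 (w=1, x=13) runs B2->S, B1->F, B5->E, B4->T; records B1=F, B2=S, B4=T, B5=E
run #8 (w=-2, x=5) runs B2->S, B1->F, B5->S, B4->F; records B1=F, B2=S, B4=F, B5=S
union over the pool: B1=T, B1=F, B2=S, B2=E, B3=F, B4=T, B4=F, B5=S, B5=E
uncovered (1 of 10): B3=T

Answer: B3=T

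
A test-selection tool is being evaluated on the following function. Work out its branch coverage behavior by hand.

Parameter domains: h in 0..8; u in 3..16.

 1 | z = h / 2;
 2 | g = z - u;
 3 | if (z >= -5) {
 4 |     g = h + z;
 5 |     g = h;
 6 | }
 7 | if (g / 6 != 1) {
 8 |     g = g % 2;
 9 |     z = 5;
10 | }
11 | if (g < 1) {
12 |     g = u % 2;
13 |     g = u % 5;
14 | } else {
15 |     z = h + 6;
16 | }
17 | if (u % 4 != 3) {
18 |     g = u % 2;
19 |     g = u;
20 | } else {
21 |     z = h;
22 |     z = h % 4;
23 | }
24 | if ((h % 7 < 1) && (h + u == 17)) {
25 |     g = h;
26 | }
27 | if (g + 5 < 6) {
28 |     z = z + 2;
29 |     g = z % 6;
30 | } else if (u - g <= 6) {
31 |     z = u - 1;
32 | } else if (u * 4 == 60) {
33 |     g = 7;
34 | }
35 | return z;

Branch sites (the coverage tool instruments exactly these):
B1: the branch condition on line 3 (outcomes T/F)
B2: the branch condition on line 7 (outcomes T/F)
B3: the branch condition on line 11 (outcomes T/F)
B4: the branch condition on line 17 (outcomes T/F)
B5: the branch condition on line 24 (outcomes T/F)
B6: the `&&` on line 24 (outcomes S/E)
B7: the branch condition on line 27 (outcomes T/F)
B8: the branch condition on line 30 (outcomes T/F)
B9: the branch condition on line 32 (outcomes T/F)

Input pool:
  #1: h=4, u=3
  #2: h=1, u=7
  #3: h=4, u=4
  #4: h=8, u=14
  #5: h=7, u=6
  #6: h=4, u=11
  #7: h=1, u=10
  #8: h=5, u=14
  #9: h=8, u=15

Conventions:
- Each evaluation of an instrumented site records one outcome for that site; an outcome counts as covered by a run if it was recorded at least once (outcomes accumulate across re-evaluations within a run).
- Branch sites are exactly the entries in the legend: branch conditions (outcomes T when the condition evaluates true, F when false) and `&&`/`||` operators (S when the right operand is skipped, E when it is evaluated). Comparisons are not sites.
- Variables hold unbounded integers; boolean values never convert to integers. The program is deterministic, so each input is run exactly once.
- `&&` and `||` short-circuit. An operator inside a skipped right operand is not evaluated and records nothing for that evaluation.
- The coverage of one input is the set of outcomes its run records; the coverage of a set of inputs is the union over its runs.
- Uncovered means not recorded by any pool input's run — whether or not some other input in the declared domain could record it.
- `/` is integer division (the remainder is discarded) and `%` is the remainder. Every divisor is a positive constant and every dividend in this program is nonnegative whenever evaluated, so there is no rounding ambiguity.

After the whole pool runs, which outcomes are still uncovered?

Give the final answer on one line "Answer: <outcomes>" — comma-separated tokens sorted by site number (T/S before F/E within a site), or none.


input #1 (h=4, u=3): events B1->T, B2->T, B3->T, B4->F, B6->S, B5->F, B7->F, B8->T; covers B1=T, B2=T, B3=T, B4=F, B5=F, B6=S, B7=F, B8=T
input #2 (h=1, u=7): events B1->T, B2->T, B3->F, B4->F, B6->S, B5->F, B7->F, B8->T; covers B1=T, B2=T, B3=F, B4=F, B5=F, B6=S, B7=F, B8=T
input #3 (h=4, u=4): events B1->T, B2->T, B3->T, B4->T, B6->S, B5->F, B7->F, B8->T; covers B1=T, B2=T, B3=T, B4=T, B5=F, B6=S, B7=F, B8=T
input #4 (h=8, u=14): events B1->T, B2->F, B3->F, B4->T, B6->S, B5->F, B7->F, B8->T; covers B1=T, B2=F, B3=F, B4=T, B5=F, B6=S, B7=F, B8=T
input #5 (h=7, u=6): events B1->T, B2->F, B3->F, B4->T, B6->E, B5->F, B7->F, B8->T; covers B1=T, B2=F, B3=F, B4=T, B5=F, B6=E, B7=F, B8=T
input #6 (h=4, u=11): events B1->T, B2->T, B3->T, B4->F, B6->S, B5->F, B7->F, B8->F, B9->F; covers B1=T, B2=T, B3=T, B4=F, B5=F, B6=S, B7=F, B8=F, B9=F
input #7 (h=1, u=10): events B1->T, B2->T, B3->F, B4->T, B6->S, B5->F, B7->F, B8->T; covers B1=T, B2=T, B3=F, B4=T, B5=F, B6=S, B7=F, B8=T
input #8 (h=5, u=14): events B1->T, B2->T, B3->F, B4->T, B6->S, B5->F, B7->F, B8->T; covers B1=T, B2=T, B3=F, B4=T, B5=F, B6=S, B7=F, B8=T
input #9 (h=8, u=15): events B1->T, B2->F, B3->F, B4->F, B6->S, B5->F, B7->F, B8->F, B9->T; covers B1=T, B2=F, B3=F, B4=F, B5=F, B6=S, B7=F, B8=F, B9=T
union over the pool: B1=T, B2=T, B2=F, B3=T, B3=F, B4=T, B4=F, B5=F, B6=S, B6=E, B7=F, B8=T, B8=F, B9=T, B9=F
uncovered (3 of 18): B1=F, B5=T, B7=T
Answer: B1=F, B5=T, B7=T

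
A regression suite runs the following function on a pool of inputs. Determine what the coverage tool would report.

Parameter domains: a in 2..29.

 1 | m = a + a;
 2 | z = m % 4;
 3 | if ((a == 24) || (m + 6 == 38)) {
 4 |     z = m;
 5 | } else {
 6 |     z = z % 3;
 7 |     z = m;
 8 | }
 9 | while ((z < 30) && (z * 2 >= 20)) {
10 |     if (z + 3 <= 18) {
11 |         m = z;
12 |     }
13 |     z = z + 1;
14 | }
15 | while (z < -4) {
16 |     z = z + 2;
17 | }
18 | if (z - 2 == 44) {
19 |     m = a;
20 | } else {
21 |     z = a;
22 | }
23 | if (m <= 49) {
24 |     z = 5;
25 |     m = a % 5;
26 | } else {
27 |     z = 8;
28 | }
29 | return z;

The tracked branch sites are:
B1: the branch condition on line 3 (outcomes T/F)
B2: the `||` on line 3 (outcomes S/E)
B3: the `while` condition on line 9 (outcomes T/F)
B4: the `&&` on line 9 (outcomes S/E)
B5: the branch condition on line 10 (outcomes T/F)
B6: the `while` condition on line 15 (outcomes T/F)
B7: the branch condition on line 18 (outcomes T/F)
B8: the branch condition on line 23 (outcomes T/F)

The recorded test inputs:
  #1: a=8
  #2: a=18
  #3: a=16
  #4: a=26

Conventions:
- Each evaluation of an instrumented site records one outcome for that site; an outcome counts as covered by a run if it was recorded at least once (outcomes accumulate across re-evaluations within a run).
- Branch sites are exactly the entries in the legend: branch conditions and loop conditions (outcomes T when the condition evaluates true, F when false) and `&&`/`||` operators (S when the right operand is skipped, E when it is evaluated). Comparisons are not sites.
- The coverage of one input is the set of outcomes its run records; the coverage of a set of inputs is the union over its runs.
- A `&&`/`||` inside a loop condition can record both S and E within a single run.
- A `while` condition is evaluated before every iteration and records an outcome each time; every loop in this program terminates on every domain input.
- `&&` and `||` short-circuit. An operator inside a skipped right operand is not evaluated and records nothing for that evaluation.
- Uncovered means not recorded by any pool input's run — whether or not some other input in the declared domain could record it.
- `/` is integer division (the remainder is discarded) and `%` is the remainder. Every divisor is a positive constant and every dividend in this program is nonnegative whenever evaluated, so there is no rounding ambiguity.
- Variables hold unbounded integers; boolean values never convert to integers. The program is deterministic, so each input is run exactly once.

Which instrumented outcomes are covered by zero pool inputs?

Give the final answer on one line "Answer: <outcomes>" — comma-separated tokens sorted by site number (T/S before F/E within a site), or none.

run #1 (a=8) runs B2->E, B1->F, B4->E, B3->T, B5->F, B4->E, B3->T, B5->F, B4->E, B3->T, B5->F, B4->E, B3->T, B5->F, ...; records B1=F, B2=E, B3=T, B3=F, B4=S, B4=E, B5=F, B6=F, B7=F, B8=T
run #2 (a=18) runs B2->E, B1->F, B4->S, B3->F, B6->F, B7->F, B8->T; records B1=F, B2=E, B3=F, B4=S, B6=F, B7=F, B8=T
run #3 (a=16) runs B2->E, B1->T, B4->S, B3->F, B6->F, B7->F, B8->T; records B1=T, B2=E, B3=F, B4=S, B6=F, B7=F, B8=T
run #4 (a=26) runs B2->E, B1->F, B4->S, B3->F, B6->F, B7->F, B8->F; records B1=F, B2=E, B3=F, B4=S, B6=F, B7=F, B8=F
union over the pool: B1=T, B1=F, B2=E, B3=T, B3=F, B4=S, B4=E, B5=F, B6=F, B7=F, B8=T, B8=F
uncovered (4 of 16): B2=S, B5=T, B6=T, B7=T

Answer: B2=S, B5=T, B6=T, B7=T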